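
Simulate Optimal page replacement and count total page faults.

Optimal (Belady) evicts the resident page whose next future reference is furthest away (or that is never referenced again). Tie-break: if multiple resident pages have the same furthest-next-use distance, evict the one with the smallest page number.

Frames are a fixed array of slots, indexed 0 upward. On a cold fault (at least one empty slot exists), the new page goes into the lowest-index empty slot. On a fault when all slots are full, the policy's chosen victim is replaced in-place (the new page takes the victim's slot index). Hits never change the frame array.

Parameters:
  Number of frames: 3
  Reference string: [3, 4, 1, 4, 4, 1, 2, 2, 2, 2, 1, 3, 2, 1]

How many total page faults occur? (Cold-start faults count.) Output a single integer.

Answer: 4

Derivation:
Step 0: ref 3 → FAULT, frames=[3,-,-]
Step 1: ref 4 → FAULT, frames=[3,4,-]
Step 2: ref 1 → FAULT, frames=[3,4,1]
Step 3: ref 4 → HIT, frames=[3,4,1]
Step 4: ref 4 → HIT, frames=[3,4,1]
Step 5: ref 1 → HIT, frames=[3,4,1]
Step 6: ref 2 → FAULT (evict 4), frames=[3,2,1]
Step 7: ref 2 → HIT, frames=[3,2,1]
Step 8: ref 2 → HIT, frames=[3,2,1]
Step 9: ref 2 → HIT, frames=[3,2,1]
Step 10: ref 1 → HIT, frames=[3,2,1]
Step 11: ref 3 → HIT, frames=[3,2,1]
Step 12: ref 2 → HIT, frames=[3,2,1]
Step 13: ref 1 → HIT, frames=[3,2,1]
Total faults: 4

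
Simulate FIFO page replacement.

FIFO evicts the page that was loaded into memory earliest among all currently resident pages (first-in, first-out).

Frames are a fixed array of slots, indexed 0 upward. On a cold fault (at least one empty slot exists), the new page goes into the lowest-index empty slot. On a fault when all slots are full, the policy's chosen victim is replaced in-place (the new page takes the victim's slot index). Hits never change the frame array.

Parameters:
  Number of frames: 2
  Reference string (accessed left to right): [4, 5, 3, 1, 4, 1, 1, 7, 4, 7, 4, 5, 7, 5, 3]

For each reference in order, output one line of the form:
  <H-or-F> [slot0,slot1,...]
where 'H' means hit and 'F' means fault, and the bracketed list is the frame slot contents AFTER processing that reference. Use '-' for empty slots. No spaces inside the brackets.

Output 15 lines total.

F [4,-]
F [4,5]
F [3,5]
F [3,1]
F [4,1]
H [4,1]
H [4,1]
F [4,7]
H [4,7]
H [4,7]
H [4,7]
F [5,7]
H [5,7]
H [5,7]
F [5,3]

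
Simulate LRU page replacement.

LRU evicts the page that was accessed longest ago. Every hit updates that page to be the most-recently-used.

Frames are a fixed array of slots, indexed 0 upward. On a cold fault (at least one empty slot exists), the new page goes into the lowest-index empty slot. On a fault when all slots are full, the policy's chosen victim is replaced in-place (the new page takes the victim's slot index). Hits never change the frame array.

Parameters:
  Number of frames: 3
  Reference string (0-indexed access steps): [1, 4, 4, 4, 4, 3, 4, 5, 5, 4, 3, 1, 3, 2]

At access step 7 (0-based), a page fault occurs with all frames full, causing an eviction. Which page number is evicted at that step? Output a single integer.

Step 0: ref 1 -> FAULT, frames=[1,-,-]
Step 1: ref 4 -> FAULT, frames=[1,4,-]
Step 2: ref 4 -> HIT, frames=[1,4,-]
Step 3: ref 4 -> HIT, frames=[1,4,-]
Step 4: ref 4 -> HIT, frames=[1,4,-]
Step 5: ref 3 -> FAULT, frames=[1,4,3]
Step 6: ref 4 -> HIT, frames=[1,4,3]
Step 7: ref 5 -> FAULT, evict 1, frames=[5,4,3]
At step 7: evicted page 1

Answer: 1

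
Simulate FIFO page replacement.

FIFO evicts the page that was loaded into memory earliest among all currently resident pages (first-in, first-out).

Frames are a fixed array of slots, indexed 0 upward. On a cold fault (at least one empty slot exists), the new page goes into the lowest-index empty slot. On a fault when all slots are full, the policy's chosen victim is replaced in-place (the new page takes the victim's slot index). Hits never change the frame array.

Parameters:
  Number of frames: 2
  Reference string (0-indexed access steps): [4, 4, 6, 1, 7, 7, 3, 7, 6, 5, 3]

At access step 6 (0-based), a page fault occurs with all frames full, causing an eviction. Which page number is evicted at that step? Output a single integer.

Step 0: ref 4 -> FAULT, frames=[4,-]
Step 1: ref 4 -> HIT, frames=[4,-]
Step 2: ref 6 -> FAULT, frames=[4,6]
Step 3: ref 1 -> FAULT, evict 4, frames=[1,6]
Step 4: ref 7 -> FAULT, evict 6, frames=[1,7]
Step 5: ref 7 -> HIT, frames=[1,7]
Step 6: ref 3 -> FAULT, evict 1, frames=[3,7]
At step 6: evicted page 1

Answer: 1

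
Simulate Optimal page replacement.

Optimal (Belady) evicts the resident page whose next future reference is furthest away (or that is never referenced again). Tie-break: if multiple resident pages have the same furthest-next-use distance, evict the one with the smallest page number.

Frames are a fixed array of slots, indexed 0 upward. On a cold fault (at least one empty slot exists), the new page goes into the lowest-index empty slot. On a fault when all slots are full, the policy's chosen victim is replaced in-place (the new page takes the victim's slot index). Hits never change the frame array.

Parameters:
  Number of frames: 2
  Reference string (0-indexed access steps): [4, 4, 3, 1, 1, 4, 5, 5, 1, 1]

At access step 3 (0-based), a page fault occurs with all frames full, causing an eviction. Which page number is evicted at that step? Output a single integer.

Step 0: ref 4 -> FAULT, frames=[4,-]
Step 1: ref 4 -> HIT, frames=[4,-]
Step 2: ref 3 -> FAULT, frames=[4,3]
Step 3: ref 1 -> FAULT, evict 3, frames=[4,1]
At step 3: evicted page 3

Answer: 3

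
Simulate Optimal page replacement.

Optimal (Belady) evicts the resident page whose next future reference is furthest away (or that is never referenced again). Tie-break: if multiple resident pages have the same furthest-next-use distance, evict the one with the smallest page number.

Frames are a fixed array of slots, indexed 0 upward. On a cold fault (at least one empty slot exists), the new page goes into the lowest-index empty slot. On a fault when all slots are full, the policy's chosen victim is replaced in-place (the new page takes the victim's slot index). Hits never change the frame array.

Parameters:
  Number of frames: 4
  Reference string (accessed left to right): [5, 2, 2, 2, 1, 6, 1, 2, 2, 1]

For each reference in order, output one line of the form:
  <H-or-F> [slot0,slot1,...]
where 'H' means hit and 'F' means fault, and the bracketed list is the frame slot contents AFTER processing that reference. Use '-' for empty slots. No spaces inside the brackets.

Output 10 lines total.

F [5,-,-,-]
F [5,2,-,-]
H [5,2,-,-]
H [5,2,-,-]
F [5,2,1,-]
F [5,2,1,6]
H [5,2,1,6]
H [5,2,1,6]
H [5,2,1,6]
H [5,2,1,6]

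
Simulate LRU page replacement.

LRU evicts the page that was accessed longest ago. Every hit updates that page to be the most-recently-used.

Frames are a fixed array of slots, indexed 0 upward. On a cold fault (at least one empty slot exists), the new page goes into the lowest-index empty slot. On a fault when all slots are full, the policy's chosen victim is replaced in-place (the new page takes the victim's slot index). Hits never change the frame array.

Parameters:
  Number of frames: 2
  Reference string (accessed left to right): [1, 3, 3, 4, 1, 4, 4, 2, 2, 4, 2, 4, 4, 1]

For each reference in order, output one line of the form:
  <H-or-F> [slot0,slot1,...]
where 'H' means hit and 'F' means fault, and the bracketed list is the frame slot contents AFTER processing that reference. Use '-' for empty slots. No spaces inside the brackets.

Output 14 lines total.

F [1,-]
F [1,3]
H [1,3]
F [4,3]
F [4,1]
H [4,1]
H [4,1]
F [4,2]
H [4,2]
H [4,2]
H [4,2]
H [4,2]
H [4,2]
F [4,1]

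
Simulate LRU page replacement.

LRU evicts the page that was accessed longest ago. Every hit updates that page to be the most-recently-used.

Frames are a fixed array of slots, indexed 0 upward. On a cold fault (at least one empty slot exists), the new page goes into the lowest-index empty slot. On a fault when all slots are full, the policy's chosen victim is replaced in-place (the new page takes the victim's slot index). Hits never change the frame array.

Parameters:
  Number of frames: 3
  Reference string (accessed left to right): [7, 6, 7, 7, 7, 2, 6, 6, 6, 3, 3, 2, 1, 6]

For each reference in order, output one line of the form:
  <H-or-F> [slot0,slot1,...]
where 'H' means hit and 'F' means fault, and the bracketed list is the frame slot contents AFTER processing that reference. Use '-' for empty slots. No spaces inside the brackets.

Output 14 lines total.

F [7,-,-]
F [7,6,-]
H [7,6,-]
H [7,6,-]
H [7,6,-]
F [7,6,2]
H [7,6,2]
H [7,6,2]
H [7,6,2]
F [3,6,2]
H [3,6,2]
H [3,6,2]
F [3,1,2]
F [6,1,2]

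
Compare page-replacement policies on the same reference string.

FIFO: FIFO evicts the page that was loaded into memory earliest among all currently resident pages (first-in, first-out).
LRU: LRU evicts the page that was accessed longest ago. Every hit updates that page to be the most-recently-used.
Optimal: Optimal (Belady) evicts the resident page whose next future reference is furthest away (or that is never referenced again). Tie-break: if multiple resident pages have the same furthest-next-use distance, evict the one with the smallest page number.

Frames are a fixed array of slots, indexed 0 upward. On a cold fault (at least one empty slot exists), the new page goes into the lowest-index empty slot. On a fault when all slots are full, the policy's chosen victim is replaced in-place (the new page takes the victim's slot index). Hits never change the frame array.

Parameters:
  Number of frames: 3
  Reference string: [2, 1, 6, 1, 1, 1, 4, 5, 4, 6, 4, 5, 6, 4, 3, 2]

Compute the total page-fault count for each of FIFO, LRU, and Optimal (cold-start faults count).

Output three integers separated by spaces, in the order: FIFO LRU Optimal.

--- FIFO ---
  step 0: ref 2 -> FAULT, frames=[2,-,-] (faults so far: 1)
  step 1: ref 1 -> FAULT, frames=[2,1,-] (faults so far: 2)
  step 2: ref 6 -> FAULT, frames=[2,1,6] (faults so far: 3)
  step 3: ref 1 -> HIT, frames=[2,1,6] (faults so far: 3)
  step 4: ref 1 -> HIT, frames=[2,1,6] (faults so far: 3)
  step 5: ref 1 -> HIT, frames=[2,1,6] (faults so far: 3)
  step 6: ref 4 -> FAULT, evict 2, frames=[4,1,6] (faults so far: 4)
  step 7: ref 5 -> FAULT, evict 1, frames=[4,5,6] (faults so far: 5)
  step 8: ref 4 -> HIT, frames=[4,5,6] (faults so far: 5)
  step 9: ref 6 -> HIT, frames=[4,5,6] (faults so far: 5)
  step 10: ref 4 -> HIT, frames=[4,5,6] (faults so far: 5)
  step 11: ref 5 -> HIT, frames=[4,5,6] (faults so far: 5)
  step 12: ref 6 -> HIT, frames=[4,5,6] (faults so far: 5)
  step 13: ref 4 -> HIT, frames=[4,5,6] (faults so far: 5)
  step 14: ref 3 -> FAULT, evict 6, frames=[4,5,3] (faults so far: 6)
  step 15: ref 2 -> FAULT, evict 4, frames=[2,5,3] (faults so far: 7)
  FIFO total faults: 7
--- LRU ---
  step 0: ref 2 -> FAULT, frames=[2,-,-] (faults so far: 1)
  step 1: ref 1 -> FAULT, frames=[2,1,-] (faults so far: 2)
  step 2: ref 6 -> FAULT, frames=[2,1,6] (faults so far: 3)
  step 3: ref 1 -> HIT, frames=[2,1,6] (faults so far: 3)
  step 4: ref 1 -> HIT, frames=[2,1,6] (faults so far: 3)
  step 5: ref 1 -> HIT, frames=[2,1,6] (faults so far: 3)
  step 6: ref 4 -> FAULT, evict 2, frames=[4,1,6] (faults so far: 4)
  step 7: ref 5 -> FAULT, evict 6, frames=[4,1,5] (faults so far: 5)
  step 8: ref 4 -> HIT, frames=[4,1,5] (faults so far: 5)
  step 9: ref 6 -> FAULT, evict 1, frames=[4,6,5] (faults so far: 6)
  step 10: ref 4 -> HIT, frames=[4,6,5] (faults so far: 6)
  step 11: ref 5 -> HIT, frames=[4,6,5] (faults so far: 6)
  step 12: ref 6 -> HIT, frames=[4,6,5] (faults so far: 6)
  step 13: ref 4 -> HIT, frames=[4,6,5] (faults so far: 6)
  step 14: ref 3 -> FAULT, evict 5, frames=[4,6,3] (faults so far: 7)
  step 15: ref 2 -> FAULT, evict 6, frames=[4,2,3] (faults so far: 8)
  LRU total faults: 8
--- Optimal ---
  step 0: ref 2 -> FAULT, frames=[2,-,-] (faults so far: 1)
  step 1: ref 1 -> FAULT, frames=[2,1,-] (faults so far: 2)
  step 2: ref 6 -> FAULT, frames=[2,1,6] (faults so far: 3)
  step 3: ref 1 -> HIT, frames=[2,1,6] (faults so far: 3)
  step 4: ref 1 -> HIT, frames=[2,1,6] (faults so far: 3)
  step 5: ref 1 -> HIT, frames=[2,1,6] (faults so far: 3)
  step 6: ref 4 -> FAULT, evict 1, frames=[2,4,6] (faults so far: 4)
  step 7: ref 5 -> FAULT, evict 2, frames=[5,4,6] (faults so far: 5)
  step 8: ref 4 -> HIT, frames=[5,4,6] (faults so far: 5)
  step 9: ref 6 -> HIT, frames=[5,4,6] (faults so far: 5)
  step 10: ref 4 -> HIT, frames=[5,4,6] (faults so far: 5)
  step 11: ref 5 -> HIT, frames=[5,4,6] (faults so far: 5)
  step 12: ref 6 -> HIT, frames=[5,4,6] (faults so far: 5)
  step 13: ref 4 -> HIT, frames=[5,4,6] (faults so far: 5)
  step 14: ref 3 -> FAULT, evict 4, frames=[5,3,6] (faults so far: 6)
  step 15: ref 2 -> FAULT, evict 3, frames=[5,2,6] (faults so far: 7)
  Optimal total faults: 7

Answer: 7 8 7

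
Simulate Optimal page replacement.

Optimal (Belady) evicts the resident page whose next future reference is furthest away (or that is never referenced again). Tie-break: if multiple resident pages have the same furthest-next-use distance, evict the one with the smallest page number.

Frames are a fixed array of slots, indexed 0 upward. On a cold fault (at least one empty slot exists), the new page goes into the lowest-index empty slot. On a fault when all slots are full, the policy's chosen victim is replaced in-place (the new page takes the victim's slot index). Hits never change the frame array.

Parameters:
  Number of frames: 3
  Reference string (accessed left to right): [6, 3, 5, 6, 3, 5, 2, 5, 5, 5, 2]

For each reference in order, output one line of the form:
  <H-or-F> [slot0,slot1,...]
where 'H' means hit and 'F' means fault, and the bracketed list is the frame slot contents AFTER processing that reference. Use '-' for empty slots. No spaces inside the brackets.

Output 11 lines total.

F [6,-,-]
F [6,3,-]
F [6,3,5]
H [6,3,5]
H [6,3,5]
H [6,3,5]
F [6,2,5]
H [6,2,5]
H [6,2,5]
H [6,2,5]
H [6,2,5]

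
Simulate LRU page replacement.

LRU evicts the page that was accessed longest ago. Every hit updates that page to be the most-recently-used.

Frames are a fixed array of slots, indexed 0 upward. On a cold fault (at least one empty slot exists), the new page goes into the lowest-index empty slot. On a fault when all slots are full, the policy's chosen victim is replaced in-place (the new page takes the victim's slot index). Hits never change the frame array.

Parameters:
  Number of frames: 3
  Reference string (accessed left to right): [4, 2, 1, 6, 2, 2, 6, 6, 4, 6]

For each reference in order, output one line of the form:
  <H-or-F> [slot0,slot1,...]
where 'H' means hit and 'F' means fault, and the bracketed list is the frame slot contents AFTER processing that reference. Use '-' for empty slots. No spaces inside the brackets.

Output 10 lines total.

F [4,-,-]
F [4,2,-]
F [4,2,1]
F [6,2,1]
H [6,2,1]
H [6,2,1]
H [6,2,1]
H [6,2,1]
F [6,2,4]
H [6,2,4]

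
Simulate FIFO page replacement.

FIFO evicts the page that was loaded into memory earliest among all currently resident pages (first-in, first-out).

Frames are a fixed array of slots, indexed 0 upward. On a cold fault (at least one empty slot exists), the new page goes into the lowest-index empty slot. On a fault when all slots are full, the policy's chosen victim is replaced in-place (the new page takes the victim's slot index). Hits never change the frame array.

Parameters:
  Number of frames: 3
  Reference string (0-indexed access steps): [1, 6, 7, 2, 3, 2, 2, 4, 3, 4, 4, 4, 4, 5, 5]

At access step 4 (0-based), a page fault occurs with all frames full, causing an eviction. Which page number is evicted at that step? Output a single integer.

Answer: 6

Derivation:
Step 0: ref 1 -> FAULT, frames=[1,-,-]
Step 1: ref 6 -> FAULT, frames=[1,6,-]
Step 2: ref 7 -> FAULT, frames=[1,6,7]
Step 3: ref 2 -> FAULT, evict 1, frames=[2,6,7]
Step 4: ref 3 -> FAULT, evict 6, frames=[2,3,7]
At step 4: evicted page 6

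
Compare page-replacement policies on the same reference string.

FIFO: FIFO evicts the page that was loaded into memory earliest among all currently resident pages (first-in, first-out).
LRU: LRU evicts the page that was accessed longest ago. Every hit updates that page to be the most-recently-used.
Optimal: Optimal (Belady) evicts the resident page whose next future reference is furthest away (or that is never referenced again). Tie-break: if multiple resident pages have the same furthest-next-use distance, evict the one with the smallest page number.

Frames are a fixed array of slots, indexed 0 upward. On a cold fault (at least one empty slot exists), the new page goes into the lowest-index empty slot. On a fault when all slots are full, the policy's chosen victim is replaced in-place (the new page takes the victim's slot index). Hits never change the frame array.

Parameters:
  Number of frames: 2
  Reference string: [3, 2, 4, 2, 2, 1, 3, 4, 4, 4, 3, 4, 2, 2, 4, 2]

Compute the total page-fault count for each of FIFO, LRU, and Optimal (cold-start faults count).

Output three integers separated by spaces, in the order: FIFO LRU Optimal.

--- FIFO ---
  step 0: ref 3 -> FAULT, frames=[3,-] (faults so far: 1)
  step 1: ref 2 -> FAULT, frames=[3,2] (faults so far: 2)
  step 2: ref 4 -> FAULT, evict 3, frames=[4,2] (faults so far: 3)
  step 3: ref 2 -> HIT, frames=[4,2] (faults so far: 3)
  step 4: ref 2 -> HIT, frames=[4,2] (faults so far: 3)
  step 5: ref 1 -> FAULT, evict 2, frames=[4,1] (faults so far: 4)
  step 6: ref 3 -> FAULT, evict 4, frames=[3,1] (faults so far: 5)
  step 7: ref 4 -> FAULT, evict 1, frames=[3,4] (faults so far: 6)
  step 8: ref 4 -> HIT, frames=[3,4] (faults so far: 6)
  step 9: ref 4 -> HIT, frames=[3,4] (faults so far: 6)
  step 10: ref 3 -> HIT, frames=[3,4] (faults so far: 6)
  step 11: ref 4 -> HIT, frames=[3,4] (faults so far: 6)
  step 12: ref 2 -> FAULT, evict 3, frames=[2,4] (faults so far: 7)
  step 13: ref 2 -> HIT, frames=[2,4] (faults so far: 7)
  step 14: ref 4 -> HIT, frames=[2,4] (faults so far: 7)
  step 15: ref 2 -> HIT, frames=[2,4] (faults so far: 7)
  FIFO total faults: 7
--- LRU ---
  step 0: ref 3 -> FAULT, frames=[3,-] (faults so far: 1)
  step 1: ref 2 -> FAULT, frames=[3,2] (faults so far: 2)
  step 2: ref 4 -> FAULT, evict 3, frames=[4,2] (faults so far: 3)
  step 3: ref 2 -> HIT, frames=[4,2] (faults so far: 3)
  step 4: ref 2 -> HIT, frames=[4,2] (faults so far: 3)
  step 5: ref 1 -> FAULT, evict 4, frames=[1,2] (faults so far: 4)
  step 6: ref 3 -> FAULT, evict 2, frames=[1,3] (faults so far: 5)
  step 7: ref 4 -> FAULT, evict 1, frames=[4,3] (faults so far: 6)
  step 8: ref 4 -> HIT, frames=[4,3] (faults so far: 6)
  step 9: ref 4 -> HIT, frames=[4,3] (faults so far: 6)
  step 10: ref 3 -> HIT, frames=[4,3] (faults so far: 6)
  step 11: ref 4 -> HIT, frames=[4,3] (faults so far: 6)
  step 12: ref 2 -> FAULT, evict 3, frames=[4,2] (faults so far: 7)
  step 13: ref 2 -> HIT, frames=[4,2] (faults so far: 7)
  step 14: ref 4 -> HIT, frames=[4,2] (faults so far: 7)
  step 15: ref 2 -> HIT, frames=[4,2] (faults so far: 7)
  LRU total faults: 7
--- Optimal ---
  step 0: ref 3 -> FAULT, frames=[3,-] (faults so far: 1)
  step 1: ref 2 -> FAULT, frames=[3,2] (faults so far: 2)
  step 2: ref 4 -> FAULT, evict 3, frames=[4,2] (faults so far: 3)
  step 3: ref 2 -> HIT, frames=[4,2] (faults so far: 3)
  step 4: ref 2 -> HIT, frames=[4,2] (faults so far: 3)
  step 5: ref 1 -> FAULT, evict 2, frames=[4,1] (faults so far: 4)
  step 6: ref 3 -> FAULT, evict 1, frames=[4,3] (faults so far: 5)
  step 7: ref 4 -> HIT, frames=[4,3] (faults so far: 5)
  step 8: ref 4 -> HIT, frames=[4,3] (faults so far: 5)
  step 9: ref 4 -> HIT, frames=[4,3] (faults so far: 5)
  step 10: ref 3 -> HIT, frames=[4,3] (faults so far: 5)
  step 11: ref 4 -> HIT, frames=[4,3] (faults so far: 5)
  step 12: ref 2 -> FAULT, evict 3, frames=[4,2] (faults so far: 6)
  step 13: ref 2 -> HIT, frames=[4,2] (faults so far: 6)
  step 14: ref 4 -> HIT, frames=[4,2] (faults so far: 6)
  step 15: ref 2 -> HIT, frames=[4,2] (faults so far: 6)
  Optimal total faults: 6

Answer: 7 7 6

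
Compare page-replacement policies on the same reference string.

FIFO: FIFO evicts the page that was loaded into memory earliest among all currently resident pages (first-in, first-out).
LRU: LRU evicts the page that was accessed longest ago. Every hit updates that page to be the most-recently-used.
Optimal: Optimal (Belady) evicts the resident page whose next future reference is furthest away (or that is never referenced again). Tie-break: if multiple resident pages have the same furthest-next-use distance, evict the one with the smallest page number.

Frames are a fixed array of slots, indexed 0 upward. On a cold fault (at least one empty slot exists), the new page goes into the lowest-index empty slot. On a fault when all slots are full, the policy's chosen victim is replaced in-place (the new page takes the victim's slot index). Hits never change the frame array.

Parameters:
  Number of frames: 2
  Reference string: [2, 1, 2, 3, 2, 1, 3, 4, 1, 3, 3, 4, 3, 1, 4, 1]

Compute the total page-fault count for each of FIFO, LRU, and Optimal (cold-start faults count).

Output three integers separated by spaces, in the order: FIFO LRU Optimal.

Answer: 11 11 7

Derivation:
--- FIFO ---
  step 0: ref 2 -> FAULT, frames=[2,-] (faults so far: 1)
  step 1: ref 1 -> FAULT, frames=[2,1] (faults so far: 2)
  step 2: ref 2 -> HIT, frames=[2,1] (faults so far: 2)
  step 3: ref 3 -> FAULT, evict 2, frames=[3,1] (faults so far: 3)
  step 4: ref 2 -> FAULT, evict 1, frames=[3,2] (faults so far: 4)
  step 5: ref 1 -> FAULT, evict 3, frames=[1,2] (faults so far: 5)
  step 6: ref 3 -> FAULT, evict 2, frames=[1,3] (faults so far: 6)
  step 7: ref 4 -> FAULT, evict 1, frames=[4,3] (faults so far: 7)
  step 8: ref 1 -> FAULT, evict 3, frames=[4,1] (faults so far: 8)
  step 9: ref 3 -> FAULT, evict 4, frames=[3,1] (faults so far: 9)
  step 10: ref 3 -> HIT, frames=[3,1] (faults so far: 9)
  step 11: ref 4 -> FAULT, evict 1, frames=[3,4] (faults so far: 10)
  step 12: ref 3 -> HIT, frames=[3,4] (faults so far: 10)
  step 13: ref 1 -> FAULT, evict 3, frames=[1,4] (faults so far: 11)
  step 14: ref 4 -> HIT, frames=[1,4] (faults so far: 11)
  step 15: ref 1 -> HIT, frames=[1,4] (faults so far: 11)
  FIFO total faults: 11
--- LRU ---
  step 0: ref 2 -> FAULT, frames=[2,-] (faults so far: 1)
  step 1: ref 1 -> FAULT, frames=[2,1] (faults so far: 2)
  step 2: ref 2 -> HIT, frames=[2,1] (faults so far: 2)
  step 3: ref 3 -> FAULT, evict 1, frames=[2,3] (faults so far: 3)
  step 4: ref 2 -> HIT, frames=[2,3] (faults so far: 3)
  step 5: ref 1 -> FAULT, evict 3, frames=[2,1] (faults so far: 4)
  step 6: ref 3 -> FAULT, evict 2, frames=[3,1] (faults so far: 5)
  step 7: ref 4 -> FAULT, evict 1, frames=[3,4] (faults so far: 6)
  step 8: ref 1 -> FAULT, evict 3, frames=[1,4] (faults so far: 7)
  step 9: ref 3 -> FAULT, evict 4, frames=[1,3] (faults so far: 8)
  step 10: ref 3 -> HIT, frames=[1,3] (faults so far: 8)
  step 11: ref 4 -> FAULT, evict 1, frames=[4,3] (faults so far: 9)
  step 12: ref 3 -> HIT, frames=[4,3] (faults so far: 9)
  step 13: ref 1 -> FAULT, evict 4, frames=[1,3] (faults so far: 10)
  step 14: ref 4 -> FAULT, evict 3, frames=[1,4] (faults so far: 11)
  step 15: ref 1 -> HIT, frames=[1,4] (faults so far: 11)
  LRU total faults: 11
--- Optimal ---
  step 0: ref 2 -> FAULT, frames=[2,-] (faults so far: 1)
  step 1: ref 1 -> FAULT, frames=[2,1] (faults so far: 2)
  step 2: ref 2 -> HIT, frames=[2,1] (faults so far: 2)
  step 3: ref 3 -> FAULT, evict 1, frames=[2,3] (faults so far: 3)
  step 4: ref 2 -> HIT, frames=[2,3] (faults so far: 3)
  step 5: ref 1 -> FAULT, evict 2, frames=[1,3] (faults so far: 4)
  step 6: ref 3 -> HIT, frames=[1,3] (faults so far: 4)
  step 7: ref 4 -> FAULT, evict 3, frames=[1,4] (faults so far: 5)
  step 8: ref 1 -> HIT, frames=[1,4] (faults so far: 5)
  step 9: ref 3 -> FAULT, evict 1, frames=[3,4] (faults so far: 6)
  step 10: ref 3 -> HIT, frames=[3,4] (faults so far: 6)
  step 11: ref 4 -> HIT, frames=[3,4] (faults so far: 6)
  step 12: ref 3 -> HIT, frames=[3,4] (faults so far: 6)
  step 13: ref 1 -> FAULT, evict 3, frames=[1,4] (faults so far: 7)
  step 14: ref 4 -> HIT, frames=[1,4] (faults so far: 7)
  step 15: ref 1 -> HIT, frames=[1,4] (faults so far: 7)
  Optimal total faults: 7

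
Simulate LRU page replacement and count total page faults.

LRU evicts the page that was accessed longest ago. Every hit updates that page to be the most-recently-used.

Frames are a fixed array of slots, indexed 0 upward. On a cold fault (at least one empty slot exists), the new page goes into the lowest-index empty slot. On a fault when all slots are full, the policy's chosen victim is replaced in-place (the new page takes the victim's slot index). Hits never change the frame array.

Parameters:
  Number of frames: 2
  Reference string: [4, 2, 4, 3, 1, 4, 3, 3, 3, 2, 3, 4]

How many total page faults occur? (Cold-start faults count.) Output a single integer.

Step 0: ref 4 → FAULT, frames=[4,-]
Step 1: ref 2 → FAULT, frames=[4,2]
Step 2: ref 4 → HIT, frames=[4,2]
Step 3: ref 3 → FAULT (evict 2), frames=[4,3]
Step 4: ref 1 → FAULT (evict 4), frames=[1,3]
Step 5: ref 4 → FAULT (evict 3), frames=[1,4]
Step 6: ref 3 → FAULT (evict 1), frames=[3,4]
Step 7: ref 3 → HIT, frames=[3,4]
Step 8: ref 3 → HIT, frames=[3,4]
Step 9: ref 2 → FAULT (evict 4), frames=[3,2]
Step 10: ref 3 → HIT, frames=[3,2]
Step 11: ref 4 → FAULT (evict 2), frames=[3,4]
Total faults: 8

Answer: 8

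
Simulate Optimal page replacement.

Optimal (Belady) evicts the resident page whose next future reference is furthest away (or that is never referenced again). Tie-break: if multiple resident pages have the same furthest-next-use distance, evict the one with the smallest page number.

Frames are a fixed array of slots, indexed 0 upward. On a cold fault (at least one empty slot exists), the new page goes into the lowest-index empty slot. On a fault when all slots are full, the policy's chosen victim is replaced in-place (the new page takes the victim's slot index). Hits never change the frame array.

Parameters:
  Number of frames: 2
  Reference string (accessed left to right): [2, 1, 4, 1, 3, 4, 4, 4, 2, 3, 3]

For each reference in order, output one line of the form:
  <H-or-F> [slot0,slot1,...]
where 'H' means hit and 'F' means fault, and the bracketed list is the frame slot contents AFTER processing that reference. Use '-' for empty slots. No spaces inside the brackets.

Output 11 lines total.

F [2,-]
F [2,1]
F [4,1]
H [4,1]
F [4,3]
H [4,3]
H [4,3]
H [4,3]
F [2,3]
H [2,3]
H [2,3]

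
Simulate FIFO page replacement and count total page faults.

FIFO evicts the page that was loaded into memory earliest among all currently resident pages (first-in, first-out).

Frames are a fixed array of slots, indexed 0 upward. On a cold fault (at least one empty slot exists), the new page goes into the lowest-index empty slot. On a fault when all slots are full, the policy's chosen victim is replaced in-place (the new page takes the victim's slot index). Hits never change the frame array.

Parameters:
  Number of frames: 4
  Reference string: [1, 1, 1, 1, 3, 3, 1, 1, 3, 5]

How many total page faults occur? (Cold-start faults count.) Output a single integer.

Answer: 3

Derivation:
Step 0: ref 1 → FAULT, frames=[1,-,-,-]
Step 1: ref 1 → HIT, frames=[1,-,-,-]
Step 2: ref 1 → HIT, frames=[1,-,-,-]
Step 3: ref 1 → HIT, frames=[1,-,-,-]
Step 4: ref 3 → FAULT, frames=[1,3,-,-]
Step 5: ref 3 → HIT, frames=[1,3,-,-]
Step 6: ref 1 → HIT, frames=[1,3,-,-]
Step 7: ref 1 → HIT, frames=[1,3,-,-]
Step 8: ref 3 → HIT, frames=[1,3,-,-]
Step 9: ref 5 → FAULT, frames=[1,3,5,-]
Total faults: 3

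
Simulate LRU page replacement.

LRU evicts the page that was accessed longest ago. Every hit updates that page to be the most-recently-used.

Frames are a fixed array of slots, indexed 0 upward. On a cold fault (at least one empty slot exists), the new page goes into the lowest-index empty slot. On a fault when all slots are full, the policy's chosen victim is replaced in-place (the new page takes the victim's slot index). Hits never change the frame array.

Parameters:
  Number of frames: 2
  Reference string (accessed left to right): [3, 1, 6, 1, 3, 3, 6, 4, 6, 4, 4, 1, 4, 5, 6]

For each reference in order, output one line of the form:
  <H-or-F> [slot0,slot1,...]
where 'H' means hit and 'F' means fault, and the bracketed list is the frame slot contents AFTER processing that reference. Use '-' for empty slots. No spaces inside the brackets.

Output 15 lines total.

F [3,-]
F [3,1]
F [6,1]
H [6,1]
F [3,1]
H [3,1]
F [3,6]
F [4,6]
H [4,6]
H [4,6]
H [4,6]
F [4,1]
H [4,1]
F [4,5]
F [6,5]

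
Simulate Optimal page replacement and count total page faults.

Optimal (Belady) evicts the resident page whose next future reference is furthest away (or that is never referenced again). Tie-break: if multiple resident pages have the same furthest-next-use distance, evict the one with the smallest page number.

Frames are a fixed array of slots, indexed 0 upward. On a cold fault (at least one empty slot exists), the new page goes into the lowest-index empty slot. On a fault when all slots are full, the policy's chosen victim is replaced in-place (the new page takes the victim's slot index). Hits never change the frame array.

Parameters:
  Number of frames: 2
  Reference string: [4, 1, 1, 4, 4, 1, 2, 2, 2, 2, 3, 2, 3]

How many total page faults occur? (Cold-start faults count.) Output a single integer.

Answer: 4

Derivation:
Step 0: ref 4 → FAULT, frames=[4,-]
Step 1: ref 1 → FAULT, frames=[4,1]
Step 2: ref 1 → HIT, frames=[4,1]
Step 3: ref 4 → HIT, frames=[4,1]
Step 4: ref 4 → HIT, frames=[4,1]
Step 5: ref 1 → HIT, frames=[4,1]
Step 6: ref 2 → FAULT (evict 1), frames=[4,2]
Step 7: ref 2 → HIT, frames=[4,2]
Step 8: ref 2 → HIT, frames=[4,2]
Step 9: ref 2 → HIT, frames=[4,2]
Step 10: ref 3 → FAULT (evict 4), frames=[3,2]
Step 11: ref 2 → HIT, frames=[3,2]
Step 12: ref 3 → HIT, frames=[3,2]
Total faults: 4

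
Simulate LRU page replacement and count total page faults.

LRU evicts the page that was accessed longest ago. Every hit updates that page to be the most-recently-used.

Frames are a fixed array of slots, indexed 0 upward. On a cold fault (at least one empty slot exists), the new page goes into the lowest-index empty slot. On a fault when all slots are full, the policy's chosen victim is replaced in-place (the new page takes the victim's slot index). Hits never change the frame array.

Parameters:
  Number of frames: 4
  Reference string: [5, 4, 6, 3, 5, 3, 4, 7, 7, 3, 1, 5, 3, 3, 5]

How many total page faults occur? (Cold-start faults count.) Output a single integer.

Step 0: ref 5 → FAULT, frames=[5,-,-,-]
Step 1: ref 4 → FAULT, frames=[5,4,-,-]
Step 2: ref 6 → FAULT, frames=[5,4,6,-]
Step 3: ref 3 → FAULT, frames=[5,4,6,3]
Step 4: ref 5 → HIT, frames=[5,4,6,3]
Step 5: ref 3 → HIT, frames=[5,4,6,3]
Step 6: ref 4 → HIT, frames=[5,4,6,3]
Step 7: ref 7 → FAULT (evict 6), frames=[5,4,7,3]
Step 8: ref 7 → HIT, frames=[5,4,7,3]
Step 9: ref 3 → HIT, frames=[5,4,7,3]
Step 10: ref 1 → FAULT (evict 5), frames=[1,4,7,3]
Step 11: ref 5 → FAULT (evict 4), frames=[1,5,7,3]
Step 12: ref 3 → HIT, frames=[1,5,7,3]
Step 13: ref 3 → HIT, frames=[1,5,7,3]
Step 14: ref 5 → HIT, frames=[1,5,7,3]
Total faults: 7

Answer: 7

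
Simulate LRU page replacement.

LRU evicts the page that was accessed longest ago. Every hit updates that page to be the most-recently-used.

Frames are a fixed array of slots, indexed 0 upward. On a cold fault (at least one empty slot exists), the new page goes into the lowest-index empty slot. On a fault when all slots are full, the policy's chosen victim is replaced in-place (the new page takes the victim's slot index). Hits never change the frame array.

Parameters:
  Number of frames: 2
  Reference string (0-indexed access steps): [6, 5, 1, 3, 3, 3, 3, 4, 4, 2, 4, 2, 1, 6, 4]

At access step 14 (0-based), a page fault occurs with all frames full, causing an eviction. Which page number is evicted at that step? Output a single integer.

Step 0: ref 6 -> FAULT, frames=[6,-]
Step 1: ref 5 -> FAULT, frames=[6,5]
Step 2: ref 1 -> FAULT, evict 6, frames=[1,5]
Step 3: ref 3 -> FAULT, evict 5, frames=[1,3]
Step 4: ref 3 -> HIT, frames=[1,3]
Step 5: ref 3 -> HIT, frames=[1,3]
Step 6: ref 3 -> HIT, frames=[1,3]
Step 7: ref 4 -> FAULT, evict 1, frames=[4,3]
Step 8: ref 4 -> HIT, frames=[4,3]
Step 9: ref 2 -> FAULT, evict 3, frames=[4,2]
Step 10: ref 4 -> HIT, frames=[4,2]
Step 11: ref 2 -> HIT, frames=[4,2]
Step 12: ref 1 -> FAULT, evict 4, frames=[1,2]
Step 13: ref 6 -> FAULT, evict 2, frames=[1,6]
Step 14: ref 4 -> FAULT, evict 1, frames=[4,6]
At step 14: evicted page 1

Answer: 1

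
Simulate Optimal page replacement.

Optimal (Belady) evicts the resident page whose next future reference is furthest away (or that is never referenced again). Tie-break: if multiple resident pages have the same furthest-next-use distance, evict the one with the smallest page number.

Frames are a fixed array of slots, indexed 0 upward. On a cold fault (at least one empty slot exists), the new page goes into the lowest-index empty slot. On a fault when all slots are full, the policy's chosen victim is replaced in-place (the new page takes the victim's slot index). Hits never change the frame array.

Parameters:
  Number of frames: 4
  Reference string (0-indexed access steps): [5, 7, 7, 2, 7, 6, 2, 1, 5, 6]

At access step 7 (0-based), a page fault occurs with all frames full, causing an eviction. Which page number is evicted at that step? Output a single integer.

Answer: 2

Derivation:
Step 0: ref 5 -> FAULT, frames=[5,-,-,-]
Step 1: ref 7 -> FAULT, frames=[5,7,-,-]
Step 2: ref 7 -> HIT, frames=[5,7,-,-]
Step 3: ref 2 -> FAULT, frames=[5,7,2,-]
Step 4: ref 7 -> HIT, frames=[5,7,2,-]
Step 5: ref 6 -> FAULT, frames=[5,7,2,6]
Step 6: ref 2 -> HIT, frames=[5,7,2,6]
Step 7: ref 1 -> FAULT, evict 2, frames=[5,7,1,6]
At step 7: evicted page 2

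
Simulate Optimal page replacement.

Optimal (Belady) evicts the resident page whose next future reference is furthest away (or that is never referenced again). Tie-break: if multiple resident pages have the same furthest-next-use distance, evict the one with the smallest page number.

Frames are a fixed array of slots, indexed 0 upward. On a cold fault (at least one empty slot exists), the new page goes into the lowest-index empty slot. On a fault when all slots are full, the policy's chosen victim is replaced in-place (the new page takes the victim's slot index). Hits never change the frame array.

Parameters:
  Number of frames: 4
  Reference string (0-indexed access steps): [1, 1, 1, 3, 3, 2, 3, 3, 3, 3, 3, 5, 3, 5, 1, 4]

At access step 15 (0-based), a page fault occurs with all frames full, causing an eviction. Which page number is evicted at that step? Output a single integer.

Step 0: ref 1 -> FAULT, frames=[1,-,-,-]
Step 1: ref 1 -> HIT, frames=[1,-,-,-]
Step 2: ref 1 -> HIT, frames=[1,-,-,-]
Step 3: ref 3 -> FAULT, frames=[1,3,-,-]
Step 4: ref 3 -> HIT, frames=[1,3,-,-]
Step 5: ref 2 -> FAULT, frames=[1,3,2,-]
Step 6: ref 3 -> HIT, frames=[1,3,2,-]
Step 7: ref 3 -> HIT, frames=[1,3,2,-]
Step 8: ref 3 -> HIT, frames=[1,3,2,-]
Step 9: ref 3 -> HIT, frames=[1,3,2,-]
Step 10: ref 3 -> HIT, frames=[1,3,2,-]
Step 11: ref 5 -> FAULT, frames=[1,3,2,5]
Step 12: ref 3 -> HIT, frames=[1,3,2,5]
Step 13: ref 5 -> HIT, frames=[1,3,2,5]
Step 14: ref 1 -> HIT, frames=[1,3,2,5]
Step 15: ref 4 -> FAULT, evict 1, frames=[4,3,2,5]
At step 15: evicted page 1

Answer: 1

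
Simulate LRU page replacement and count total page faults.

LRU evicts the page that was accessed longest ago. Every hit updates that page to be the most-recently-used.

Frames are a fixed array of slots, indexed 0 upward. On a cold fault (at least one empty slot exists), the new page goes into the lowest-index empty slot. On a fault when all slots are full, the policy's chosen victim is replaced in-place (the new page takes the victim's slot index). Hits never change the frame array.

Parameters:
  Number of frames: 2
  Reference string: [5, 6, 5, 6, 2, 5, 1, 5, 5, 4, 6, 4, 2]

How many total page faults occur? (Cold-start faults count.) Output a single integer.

Answer: 8

Derivation:
Step 0: ref 5 → FAULT, frames=[5,-]
Step 1: ref 6 → FAULT, frames=[5,6]
Step 2: ref 5 → HIT, frames=[5,6]
Step 3: ref 6 → HIT, frames=[5,6]
Step 4: ref 2 → FAULT (evict 5), frames=[2,6]
Step 5: ref 5 → FAULT (evict 6), frames=[2,5]
Step 6: ref 1 → FAULT (evict 2), frames=[1,5]
Step 7: ref 5 → HIT, frames=[1,5]
Step 8: ref 5 → HIT, frames=[1,5]
Step 9: ref 4 → FAULT (evict 1), frames=[4,5]
Step 10: ref 6 → FAULT (evict 5), frames=[4,6]
Step 11: ref 4 → HIT, frames=[4,6]
Step 12: ref 2 → FAULT (evict 6), frames=[4,2]
Total faults: 8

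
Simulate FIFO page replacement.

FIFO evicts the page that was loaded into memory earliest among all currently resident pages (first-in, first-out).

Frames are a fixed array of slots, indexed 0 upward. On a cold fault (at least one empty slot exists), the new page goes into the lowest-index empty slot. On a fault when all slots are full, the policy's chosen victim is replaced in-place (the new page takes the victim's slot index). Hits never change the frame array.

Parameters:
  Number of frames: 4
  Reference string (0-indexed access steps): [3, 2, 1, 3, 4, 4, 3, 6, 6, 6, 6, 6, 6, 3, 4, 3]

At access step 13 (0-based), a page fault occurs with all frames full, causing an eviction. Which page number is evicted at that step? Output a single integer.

Answer: 2

Derivation:
Step 0: ref 3 -> FAULT, frames=[3,-,-,-]
Step 1: ref 2 -> FAULT, frames=[3,2,-,-]
Step 2: ref 1 -> FAULT, frames=[3,2,1,-]
Step 3: ref 3 -> HIT, frames=[3,2,1,-]
Step 4: ref 4 -> FAULT, frames=[3,2,1,4]
Step 5: ref 4 -> HIT, frames=[3,2,1,4]
Step 6: ref 3 -> HIT, frames=[3,2,1,4]
Step 7: ref 6 -> FAULT, evict 3, frames=[6,2,1,4]
Step 8: ref 6 -> HIT, frames=[6,2,1,4]
Step 9: ref 6 -> HIT, frames=[6,2,1,4]
Step 10: ref 6 -> HIT, frames=[6,2,1,4]
Step 11: ref 6 -> HIT, frames=[6,2,1,4]
Step 12: ref 6 -> HIT, frames=[6,2,1,4]
Step 13: ref 3 -> FAULT, evict 2, frames=[6,3,1,4]
At step 13: evicted page 2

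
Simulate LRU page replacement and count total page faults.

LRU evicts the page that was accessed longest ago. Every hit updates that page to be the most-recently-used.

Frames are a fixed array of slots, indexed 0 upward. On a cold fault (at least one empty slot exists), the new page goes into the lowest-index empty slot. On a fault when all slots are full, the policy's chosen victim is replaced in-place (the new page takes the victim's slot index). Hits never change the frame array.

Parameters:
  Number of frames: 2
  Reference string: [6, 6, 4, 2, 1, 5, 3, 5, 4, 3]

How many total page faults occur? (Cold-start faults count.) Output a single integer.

Answer: 8

Derivation:
Step 0: ref 6 → FAULT, frames=[6,-]
Step 1: ref 6 → HIT, frames=[6,-]
Step 2: ref 4 → FAULT, frames=[6,4]
Step 3: ref 2 → FAULT (evict 6), frames=[2,4]
Step 4: ref 1 → FAULT (evict 4), frames=[2,1]
Step 5: ref 5 → FAULT (evict 2), frames=[5,1]
Step 6: ref 3 → FAULT (evict 1), frames=[5,3]
Step 7: ref 5 → HIT, frames=[5,3]
Step 8: ref 4 → FAULT (evict 3), frames=[5,4]
Step 9: ref 3 → FAULT (evict 5), frames=[3,4]
Total faults: 8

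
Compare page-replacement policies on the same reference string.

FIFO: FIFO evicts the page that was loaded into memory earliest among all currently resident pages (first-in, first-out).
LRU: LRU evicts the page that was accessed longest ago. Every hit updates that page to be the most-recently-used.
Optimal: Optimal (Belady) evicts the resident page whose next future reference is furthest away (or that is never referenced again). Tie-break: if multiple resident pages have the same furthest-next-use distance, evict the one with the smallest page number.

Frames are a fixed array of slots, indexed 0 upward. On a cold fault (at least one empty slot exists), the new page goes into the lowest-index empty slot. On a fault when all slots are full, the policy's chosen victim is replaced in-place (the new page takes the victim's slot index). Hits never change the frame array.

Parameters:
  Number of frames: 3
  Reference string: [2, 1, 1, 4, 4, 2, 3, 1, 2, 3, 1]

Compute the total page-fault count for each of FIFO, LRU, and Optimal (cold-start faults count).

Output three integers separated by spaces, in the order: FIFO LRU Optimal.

--- FIFO ---
  step 0: ref 2 -> FAULT, frames=[2,-,-] (faults so far: 1)
  step 1: ref 1 -> FAULT, frames=[2,1,-] (faults so far: 2)
  step 2: ref 1 -> HIT, frames=[2,1,-] (faults so far: 2)
  step 3: ref 4 -> FAULT, frames=[2,1,4] (faults so far: 3)
  step 4: ref 4 -> HIT, frames=[2,1,4] (faults so far: 3)
  step 5: ref 2 -> HIT, frames=[2,1,4] (faults so far: 3)
  step 6: ref 3 -> FAULT, evict 2, frames=[3,1,4] (faults so far: 4)
  step 7: ref 1 -> HIT, frames=[3,1,4] (faults so far: 4)
  step 8: ref 2 -> FAULT, evict 1, frames=[3,2,4] (faults so far: 5)
  step 9: ref 3 -> HIT, frames=[3,2,4] (faults so far: 5)
  step 10: ref 1 -> FAULT, evict 4, frames=[3,2,1] (faults so far: 6)
  FIFO total faults: 6
--- LRU ---
  step 0: ref 2 -> FAULT, frames=[2,-,-] (faults so far: 1)
  step 1: ref 1 -> FAULT, frames=[2,1,-] (faults so far: 2)
  step 2: ref 1 -> HIT, frames=[2,1,-] (faults so far: 2)
  step 3: ref 4 -> FAULT, frames=[2,1,4] (faults so far: 3)
  step 4: ref 4 -> HIT, frames=[2,1,4] (faults so far: 3)
  step 5: ref 2 -> HIT, frames=[2,1,4] (faults so far: 3)
  step 6: ref 3 -> FAULT, evict 1, frames=[2,3,4] (faults so far: 4)
  step 7: ref 1 -> FAULT, evict 4, frames=[2,3,1] (faults so far: 5)
  step 8: ref 2 -> HIT, frames=[2,3,1] (faults so far: 5)
  step 9: ref 3 -> HIT, frames=[2,3,1] (faults so far: 5)
  step 10: ref 1 -> HIT, frames=[2,3,1] (faults so far: 5)
  LRU total faults: 5
--- Optimal ---
  step 0: ref 2 -> FAULT, frames=[2,-,-] (faults so far: 1)
  step 1: ref 1 -> FAULT, frames=[2,1,-] (faults so far: 2)
  step 2: ref 1 -> HIT, frames=[2,1,-] (faults so far: 2)
  step 3: ref 4 -> FAULT, frames=[2,1,4] (faults so far: 3)
  step 4: ref 4 -> HIT, frames=[2,1,4] (faults so far: 3)
  step 5: ref 2 -> HIT, frames=[2,1,4] (faults so far: 3)
  step 6: ref 3 -> FAULT, evict 4, frames=[2,1,3] (faults so far: 4)
  step 7: ref 1 -> HIT, frames=[2,1,3] (faults so far: 4)
  step 8: ref 2 -> HIT, frames=[2,1,3] (faults so far: 4)
  step 9: ref 3 -> HIT, frames=[2,1,3] (faults so far: 4)
  step 10: ref 1 -> HIT, frames=[2,1,3] (faults so far: 4)
  Optimal total faults: 4

Answer: 6 5 4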